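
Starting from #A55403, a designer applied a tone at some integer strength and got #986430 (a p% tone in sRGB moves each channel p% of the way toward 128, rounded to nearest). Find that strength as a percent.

#A55403 is rgb(165, 84, 3); #986430 is rgb(152, 100, 48).
On the B channel (widest range): 48 ≈ 3 + (p/100)(128 − 3), so p ≈ 100×(48 − 3)/(128 − 3) = 4500/125 = 36.00.
p = 36 reproduces all three channels after rounding.

36%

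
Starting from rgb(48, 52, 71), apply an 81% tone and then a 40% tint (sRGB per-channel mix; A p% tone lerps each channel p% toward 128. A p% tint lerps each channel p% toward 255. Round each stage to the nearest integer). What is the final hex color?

Per channel, c → c + 0.81(128 − c):
  R: 48 + 64.8 = 112.8 → 113
  G: 52 + 61.56 = 113.56 → 114
  B: 71 + 0.81×(128−71) = 71 + 46.17 = 117.17 → 117
After the tone: rgb(113, 114, 117) = #717275.
Lerp each channel 40% toward 255:
  R: 113 + 0.4×(255−113) = 113 + 56.8 = 169.8 → 170
  G: 114 + 0.4×(255−114) = 114 + 56.4 = 170.4 → 170
  B: 117 + 55.2 = 172.2 → 172
rgb(170, 170, 172) = #aaaaac.

#aaaaac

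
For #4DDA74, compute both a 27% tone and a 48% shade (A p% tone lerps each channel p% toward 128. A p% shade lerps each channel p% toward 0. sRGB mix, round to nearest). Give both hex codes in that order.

#5BC277, #28713C

#4DDA74 is rgb(77, 218, 116).
27% tone:
  R: 77 + 13.77 = 90.77 → 91
  G: 218 − 24.3 = 193.7 → 194
  B: 116 + 0.27×(128−116) = 116 + 3.24 = 119.24 → 119
  → #5BC277
48% shade:
  R: 77 + 0.48×(0−77) = 77 − 36.96 = 40.04 → 40
  G: 218 + 0.48×(0−218) = 218 − 104.64 = 113.36 → 113
  B: 116 + 0.48×(0−116) = 116 − 55.68 = 60.32 → 60
  → #28713C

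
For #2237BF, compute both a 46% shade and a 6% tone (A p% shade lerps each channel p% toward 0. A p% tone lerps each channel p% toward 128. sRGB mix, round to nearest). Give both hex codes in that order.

#121E67, #283BBB

#2237BF is rgb(34, 55, 191).
46% shade:
  R: 34 + 0.46×(0−34) = 34 − 15.64 = 18.36 → 18
  G: 55 − 25.3 = 29.7 → 30
  B: 191 + 0.46×(0−191) = 191 − 87.86 = 103.14 → 103
  → #121E67
6% tone:
  R: 34 + 5.64 = 39.64 → 40
  G: 55 + 0.06×(128−55) = 55 + 4.38 = 59.38 → 59
  B: 191 − 3.78 = 187.22 → 187
  → #283BBB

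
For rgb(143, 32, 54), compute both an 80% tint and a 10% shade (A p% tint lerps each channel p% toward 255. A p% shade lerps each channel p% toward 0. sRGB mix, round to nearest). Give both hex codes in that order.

80% tint:
  R: 143 + 0.8×(255−143) = 143 + 89.6 = 232.6 → 233
  G: 32 + 178.4 = 210.4 → 210
  B: 54 + 160.8 = 214.8 → 215
  → #E9D2D7
10% shade:
  R: 143 − 14.3 = 128.7 → 129
  G: 32 + 0.1×(0−32) = 32 − 3.2 = 28.8 → 29
  B: 54 − 5.4 = 48.6 → 49
  → #811D31

#E9D2D7, #811D31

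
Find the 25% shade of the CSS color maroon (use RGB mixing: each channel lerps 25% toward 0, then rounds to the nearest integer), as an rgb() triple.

CSS maroon is rgb(128, 0, 0).
Lerp each channel 25% toward 0:
  R: 128 + 0.25×(0−128) = 128 − 32 = 96 → 96
  G: 0 + 0 = 0 → 0
  B: 0 + 0 = 0 → 0

rgb(96, 0, 0)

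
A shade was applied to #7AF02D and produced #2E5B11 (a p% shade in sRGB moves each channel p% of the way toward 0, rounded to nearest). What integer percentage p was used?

#7AF02D is rgb(122, 240, 45); #2E5B11 is rgb(46, 91, 17).
On the G channel (widest range): 91 ≈ 240 + (p/100)(0 − 240), so p ≈ 100×(91 − 240)/(0 − 240) = -14900/-240 = 62.08.
p = 62 reproduces all three channels after rounding.

62%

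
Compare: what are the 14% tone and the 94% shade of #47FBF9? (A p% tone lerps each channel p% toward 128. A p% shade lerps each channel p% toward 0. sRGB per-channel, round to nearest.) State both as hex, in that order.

#4FEAE8, #040F0F

#47FBF9 is rgb(71, 251, 249).
14% tone:
  R: 71 + 0.14×(128−71) = 71 + 7.98 = 78.98 → 79
  G: 251 + 0.14×(128−251) = 251 − 17.22 = 233.78 → 234
  B: 249 − 16.94 = 232.06 → 232
  → #4FEAE8
94% shade:
  R: 71 + 0.94×(0−71) = 71 − 66.74 = 4.26 → 4
  G: 251 + 0.94×(0−251) = 251 − 235.94 = 15.06 → 15
  B: 249 + 0.94×(0−249) = 249 − 234.06 = 14.94 → 15
  → #040F0F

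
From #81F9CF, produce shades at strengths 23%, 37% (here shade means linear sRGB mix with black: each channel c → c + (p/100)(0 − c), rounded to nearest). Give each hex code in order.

#81F9CF is rgb(129, 249, 207).
23%: (129 − 29.67 = 99.33→99, 249 − 57.27 = 191.73→192, 207 − 47.61 = 159.39→159) → #63C09F
37%: (129 − 47.73 = 81.27→81, 249 − 92.13 = 156.87→157, 207 − 76.59 = 130.41→130) → #519D82

#63C09F, #519D82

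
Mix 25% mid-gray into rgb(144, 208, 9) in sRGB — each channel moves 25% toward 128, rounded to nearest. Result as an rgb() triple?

rgb(140, 188, 39)

A 25% tone moves each channel 25% toward 128:
  R: 144 − 4 = 140 → 140
  G: 208 − 20 = 188 → 188
  B: 9 + 29.75 = 38.75 → 39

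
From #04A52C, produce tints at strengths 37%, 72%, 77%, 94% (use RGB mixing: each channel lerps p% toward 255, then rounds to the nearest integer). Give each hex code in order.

#61C67A, #B9E6C4, #C5EACE, #F0FAF2

#04A52C is rgb(4, 165, 44).
37%: (4 + 92.87 = 96.87→97, 165 + 33.3 = 198.3→198, 44 + 78.07 = 122.07→122) → #61C67A
72%: (4 + 180.72 = 184.72→185, 165 + 64.8 = 229.8→230, 44 + 151.92 = 195.92→196) → #B9E6C4
77%: (4 + 193.27 = 197.27→197, 165 + 69.3 = 234.3→234, 44 + 162.47 = 206.47→206) → #C5EACE
94%: (4 + 235.94 = 239.94→240, 165 + 84.6 = 249.6→250, 44 + 198.34 = 242.34→242) → #F0FAF2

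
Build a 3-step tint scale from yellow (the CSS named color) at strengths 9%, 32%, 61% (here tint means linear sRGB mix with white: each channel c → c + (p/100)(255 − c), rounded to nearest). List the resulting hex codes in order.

CSS yellow is rgb(255, 255, 0).
9%: (255→255, 255→255, 0 + 22.95 = 22.95→23) → #ffff17
32%: (255→255, 255→255, 0 + 81.6 = 81.6→82) → #ffff52
61%: (255→255, 255→255, 0 + 155.55 = 155.55→156) → #ffff9c

#ffff17, #ffff52, #ffff9c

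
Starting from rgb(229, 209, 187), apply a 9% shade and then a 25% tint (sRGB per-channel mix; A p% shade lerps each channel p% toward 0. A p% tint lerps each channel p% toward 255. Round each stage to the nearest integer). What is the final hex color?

Per channel, c → c + 0.09(0 − c):
  R: 229 + 0.09×(0−229) = 229 − 20.61 = 208.39 → 208
  G: 209 + 0.09×(0−209) = 209 − 18.81 = 190.19 → 190
  B: 187 − 16.83 = 170.17 → 170
After the shade: rgb(208, 190, 170) = #D0BEAA.
Per channel, c → c + 0.25(255 − c):
  R: 208 + 0.25×(255−208) = 208 + 11.75 = 219.75 → 220
  G: 190 + 16.25 = 206.25 → 206
  B: 170 + 0.25×(255−170) = 170 + 21.25 = 191.25 → 191
rgb(220, 206, 191) = #DCCEBF.

#DCCEBF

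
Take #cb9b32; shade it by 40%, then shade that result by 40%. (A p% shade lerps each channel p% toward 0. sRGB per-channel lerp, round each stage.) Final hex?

#493812

#cb9b32 is rgb(203, 155, 50).
A 40% shade moves each channel 40% toward 0:
  R: 203 − 81.2 = 121.8 → 122
  G: 155 + 0.4×(0−155) = 155 − 62 = 93 → 93
  B: 50 + 0.4×(0−50) = 50 − 20 = 30 → 30
After the shade: rgb(122, 93, 30) = #7a5d1e.
Lerp each channel 40% toward 0:
  R: 122 + 0.4×(0−122) = 122 − 48.8 = 73.2 → 73
  G: 93 + 0.4×(0−93) = 93 − 37.2 = 55.8 → 56
  B: 30 + 0.4×(0−30) = 30 − 12 = 18 → 18
rgb(73, 56, 18) = #493812.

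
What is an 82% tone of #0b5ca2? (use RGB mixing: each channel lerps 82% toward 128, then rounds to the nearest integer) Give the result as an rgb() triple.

rgb(107, 122, 134)

#0b5ca2 is rgb(11, 92, 162).
An 82% tone moves each channel 82% toward 128:
  R: 11 + 0.82×(128−11) = 11 + 95.94 = 106.94 → 107
  G: 92 + 0.82×(128−92) = 92 + 29.52 = 121.52 → 122
  B: 162 − 27.88 = 134.12 → 134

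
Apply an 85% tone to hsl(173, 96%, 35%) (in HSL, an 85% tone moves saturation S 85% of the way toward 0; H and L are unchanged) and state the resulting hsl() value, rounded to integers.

S moves 85% from 96 toward 0: 96 − 81.6 = 14.4 → 14.
H and L are unchanged.

hsl(173, 14%, 35%)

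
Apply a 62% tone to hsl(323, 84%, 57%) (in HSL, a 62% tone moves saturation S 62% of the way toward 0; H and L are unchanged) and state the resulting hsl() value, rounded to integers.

S moves 62% from 84 toward 0: 84 − 52.08 = 31.92 → 32.
H and L are unchanged.

hsl(323, 32%, 57%)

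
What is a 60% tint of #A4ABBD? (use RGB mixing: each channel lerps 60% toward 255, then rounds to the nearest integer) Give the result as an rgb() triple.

rgb(219, 221, 229)

#A4ABBD is rgb(164, 171, 189).
A 60% tint moves each channel 60% toward 255:
  R: 164 + 0.6×(255−164) = 164 + 54.6 = 218.6 → 219
  G: 171 + 50.4 = 221.4 → 221
  B: 189 + 39.6 = 228.6 → 229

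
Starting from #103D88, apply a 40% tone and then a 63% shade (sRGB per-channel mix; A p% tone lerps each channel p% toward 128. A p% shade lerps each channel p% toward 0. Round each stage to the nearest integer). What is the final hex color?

#103D88 is rgb(16, 61, 136).
Lerp each channel 40% toward 128:
  R: 16 + 44.8 = 60.8 → 61
  G: 61 + 0.4×(128−61) = 61 + 26.8 = 87.8 → 88
  B: 136 + 0.4×(128−136) = 136 − 3.2 = 132.8 → 133
After the tone: rgb(61, 88, 133) = #3D5885.
Per channel, c → c + 0.63(0 − c):
  R: 61 + 0.63×(0−61) = 61 − 38.43 = 22.57 → 23
  G: 88 − 55.44 = 32.56 → 33
  B: 133 + 0.63×(0−133) = 133 − 83.79 = 49.21 → 49
rgb(23, 33, 49) = #172131.

#172131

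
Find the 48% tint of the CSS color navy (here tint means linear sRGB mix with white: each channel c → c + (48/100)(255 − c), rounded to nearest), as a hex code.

CSS navy is rgb(0, 0, 128).
A 48% tint moves each channel 48% toward 255:
  R: 0 + 0.48×(255−0) = 0 + 122.4 = 122.4 → 122
  G: 0 + 122.4 = 122.4 → 122
  B: 128 + 0.48×(255−128) = 128 + 60.96 = 188.96 → 189
rgb(122, 122, 189) = #7A7ABD.

#7A7ABD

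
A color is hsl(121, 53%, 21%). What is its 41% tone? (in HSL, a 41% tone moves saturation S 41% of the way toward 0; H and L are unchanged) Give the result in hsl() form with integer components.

hsl(121, 31%, 21%)

S moves 41% from 53 toward 0: 53 − 21.73 = 31.27 → 31.
H and L are unchanged.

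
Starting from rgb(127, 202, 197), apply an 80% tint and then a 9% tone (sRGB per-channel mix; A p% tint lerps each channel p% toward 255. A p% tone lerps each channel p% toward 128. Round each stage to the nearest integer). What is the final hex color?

Lerp each channel 80% toward 255:
  R: 127 + 0.8×(255−127) = 127 + 102.4 = 229.4 → 229
  G: 202 + 42.4 = 244.4 → 244
  B: 197 + 46.4 = 243.4 → 243
After the tint: rgb(229, 244, 243) = #E5F4F3.
A 9% tone moves each channel 9% toward 128:
  R: 229 − 9.09 = 219.91 → 220
  G: 244 + 0.09×(128−244) = 244 − 10.44 = 233.56 → 234
  B: 243 + 0.09×(128−243) = 243 − 10.35 = 232.65 → 233
rgb(220, 234, 233) = #DCEAE9.

#DCEAE9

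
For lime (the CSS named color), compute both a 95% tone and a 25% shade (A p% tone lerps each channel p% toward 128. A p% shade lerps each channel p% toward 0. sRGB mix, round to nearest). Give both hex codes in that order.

#7A867A, #00BF00

CSS lime is rgb(0, 255, 0).
95% tone:
  R: 0 + 0.95×(128−0) = 0 + 121.6 = 121.6 → 122
  G: 255 + 0.95×(128−255) = 255 − 120.65 = 134.35 → 134
  B: 0 + 121.6 = 121.6 → 122
  → #7A867A
25% shade:
  R: 0 + 0.25×(0−0) = 0 + 0 = 0 → 0
  G: 255 + 0.25×(0−255) = 255 − 63.75 = 191.25 → 191
  B: 0 + 0 = 0 → 0
  → #00BF00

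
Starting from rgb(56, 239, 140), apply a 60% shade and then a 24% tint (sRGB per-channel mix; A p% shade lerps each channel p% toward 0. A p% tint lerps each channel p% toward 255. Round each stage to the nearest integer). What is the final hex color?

#4e8668

A 60% shade moves each channel 60% toward 0:
  R: 56 − 33.6 = 22.4 → 22
  G: 239 + 0.6×(0−239) = 239 − 143.4 = 95.6 → 96
  B: 140 − 84 = 56 → 56
After the shade: rgb(22, 96, 56) = #166038.
Per channel, c → c + 0.24(255 − c):
  R: 22 + 0.24×(255−22) = 22 + 55.92 = 77.92 → 78
  G: 96 + 38.16 = 134.16 → 134
  B: 56 + 0.24×(255−56) = 56 + 47.76 = 103.76 → 104
rgb(78, 134, 104) = #4e8668.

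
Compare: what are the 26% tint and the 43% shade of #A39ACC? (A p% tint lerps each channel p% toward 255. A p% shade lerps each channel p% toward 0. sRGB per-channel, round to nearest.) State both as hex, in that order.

#A39ACC is rgb(163, 154, 204).
26% tint:
  R: 163 + 0.26×(255−163) = 163 + 23.92 = 186.92 → 187
  G: 154 + 0.26×(255−154) = 154 + 26.26 = 180.26 → 180
  B: 204 + 0.26×(255−204) = 204 + 13.26 = 217.26 → 217
  → #BBB4D9
43% shade:
  R: 163 − 70.09 = 92.91 → 93
  G: 154 + 0.43×(0−154) = 154 − 66.22 = 87.78 → 88
  B: 204 + 0.43×(0−204) = 204 − 87.72 = 116.28 → 116
  → #5D5874

#BBB4D9, #5D5874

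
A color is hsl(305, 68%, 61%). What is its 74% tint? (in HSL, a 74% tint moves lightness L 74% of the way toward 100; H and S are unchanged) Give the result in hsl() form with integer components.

L moves 74% from 61 toward 100: 61 + 28.86 = 89.86 → 90.
H and S are unchanged.

hsl(305, 68%, 90%)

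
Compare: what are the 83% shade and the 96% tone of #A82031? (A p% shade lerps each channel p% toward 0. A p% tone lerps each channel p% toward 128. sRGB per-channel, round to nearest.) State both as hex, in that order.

#1D0508, #827C7D

#A82031 is rgb(168, 32, 49).
83% shade:
  R: 168 + 0.83×(0−168) = 168 − 139.44 = 28.56 → 29
  G: 32 + 0.83×(0−32) = 32 − 26.56 = 5.44 → 5
  B: 49 − 40.67 = 8.33 → 8
  → #1D0508
96% tone:
  R: 168 − 38.4 = 129.6 → 130
  G: 32 + 92.16 = 124.16 → 124
  B: 49 + 75.84 = 124.84 → 125
  → #827C7D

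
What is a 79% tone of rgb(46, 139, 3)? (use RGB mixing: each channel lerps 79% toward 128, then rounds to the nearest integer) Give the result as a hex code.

#6f8266

Lerp each channel 79% toward 128:
  R: 46 + 64.78 = 110.78 → 111
  G: 139 − 8.69 = 130.31 → 130
  B: 3 + 0.79×(128−3) = 3 + 98.75 = 101.75 → 102
rgb(111, 130, 102) = #6f8266.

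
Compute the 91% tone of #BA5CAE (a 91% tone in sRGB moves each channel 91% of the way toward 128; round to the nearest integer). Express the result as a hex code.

#857D84

#BA5CAE is rgb(186, 92, 174).
Per channel, c → c + 0.91(128 − c):
  R: 186 + 0.91×(128−186) = 186 − 52.78 = 133.22 → 133
  G: 92 + 32.76 = 124.76 → 125
  B: 174 + 0.91×(128−174) = 174 − 41.86 = 132.14 → 132
rgb(133, 125, 132) = #857D84.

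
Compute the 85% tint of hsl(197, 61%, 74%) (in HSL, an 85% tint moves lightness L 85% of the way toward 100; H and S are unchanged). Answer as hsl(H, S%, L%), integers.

L moves 85% from 74 toward 100: 74 + 22.1 = 96.1 → 96.
H and S are unchanged.

hsl(197, 61%, 96%)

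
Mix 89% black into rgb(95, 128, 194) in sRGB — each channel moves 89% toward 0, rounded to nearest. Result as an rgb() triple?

Per channel, c → c + 0.89(0 − c):
  R: 95 − 84.55 = 10.45 → 10
  G: 128 + 0.89×(0−128) = 128 − 113.92 = 14.08 → 14
  B: 194 − 172.66 = 21.34 → 21

rgb(10, 14, 21)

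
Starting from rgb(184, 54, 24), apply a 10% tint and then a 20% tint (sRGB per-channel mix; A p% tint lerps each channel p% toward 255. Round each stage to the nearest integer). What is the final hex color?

#CC6E59

Per channel, c → c + 0.1(255 − c):
  R: 184 + 7.1 = 191.1 → 191
  G: 54 + 20.1 = 74.1 → 74
  B: 24 + 0.1×(255−24) = 24 + 23.1 = 47.1 → 47
After the tint: rgb(191, 74, 47) = #BF4A2F.
Per channel, c → c + 0.2(255 − c):
  R: 191 + 12.8 = 203.8 → 204
  G: 74 + 0.2×(255−74) = 74 + 36.2 = 110.2 → 110
  B: 47 + 41.6 = 88.6 → 89
rgb(204, 110, 89) = #CC6E59.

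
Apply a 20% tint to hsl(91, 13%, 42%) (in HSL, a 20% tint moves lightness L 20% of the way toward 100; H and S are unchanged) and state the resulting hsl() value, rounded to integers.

L moves 20% from 42 toward 100: 42 + 11.6 = 53.6 → 54.
H and S are unchanged.

hsl(91, 13%, 54%)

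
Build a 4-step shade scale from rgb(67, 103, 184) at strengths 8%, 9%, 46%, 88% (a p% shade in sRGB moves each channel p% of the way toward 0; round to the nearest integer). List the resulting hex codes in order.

8%: (67 − 5.36 = 61.64→62, 103 − 8.24 = 94.76→95, 184 − 14.72 = 169.28→169) → #3E5FA9
9%: (67 − 6.03 = 60.97→61, 103 − 9.27 = 93.73→94, 184 − 16.56 = 167.44→167) → #3D5EA7
46%: (67 − 30.82 = 36.18→36, 103 − 47.38 = 55.62→56, 184 − 84.64 = 99.36→99) → #243863
88%: (67 − 58.96 = 8.04→8, 103 − 90.64 = 12.36→12, 184 − 161.92 = 22.08→22) → #080C16

#3E5FA9, #3D5EA7, #243863, #080C16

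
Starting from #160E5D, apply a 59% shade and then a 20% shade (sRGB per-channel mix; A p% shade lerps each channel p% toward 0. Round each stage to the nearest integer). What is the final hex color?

#07051E

#160E5D is rgb(22, 14, 93).
Per channel, c → c + 0.59(0 − c):
  R: 22 + 0.59×(0−22) = 22 − 12.98 = 9.02 → 9
  G: 14 − 8.26 = 5.74 → 6
  B: 93 − 54.87 = 38.13 → 38
After the shade: rgb(9, 6, 38) = #090626.
Lerp each channel 20% toward 0:
  R: 9 − 1.8 = 7.2 → 7
  G: 6 − 1.2 = 4.8 → 5
  B: 38 + 0.2×(0−38) = 38 − 7.6 = 30.4 → 30
rgb(7, 5, 30) = #07051E.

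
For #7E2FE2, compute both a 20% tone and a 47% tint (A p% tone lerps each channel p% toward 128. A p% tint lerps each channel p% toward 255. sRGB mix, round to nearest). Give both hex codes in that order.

#7E2FE2 is rgb(126, 47, 226).
20% tone:
  R: 126 + 0.4 = 126.4 → 126
  G: 47 + 0.2×(128−47) = 47 + 16.2 = 63.2 → 63
  B: 226 − 19.6 = 206.4 → 206
  → #7E3FCE
47% tint:
  R: 126 + 0.47×(255−126) = 126 + 60.63 = 186.63 → 187
  G: 47 + 97.76 = 144.76 → 145
  B: 226 + 0.47×(255−226) = 226 + 13.63 = 239.63 → 240
  → #BB91F0

#7E3FCE, #BB91F0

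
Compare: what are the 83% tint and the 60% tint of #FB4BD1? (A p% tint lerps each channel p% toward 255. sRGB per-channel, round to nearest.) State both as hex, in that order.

#FB4BD1 is rgb(251, 75, 209).
83% tint:
  R: 251 + 3.32 = 254.32 → 254
  G: 75 + 0.83×(255−75) = 75 + 149.4 = 224.4 → 224
  B: 209 + 0.83×(255−209) = 209 + 38.18 = 247.18 → 247
  → #FEE0F7
60% tint:
  R: 251 + 2.4 = 253.4 → 253
  G: 75 + 0.6×(255−75) = 75 + 108 = 183 → 183
  B: 209 + 27.6 = 236.6 → 237
  → #FDB7ED

#FEE0F7, #FDB7ED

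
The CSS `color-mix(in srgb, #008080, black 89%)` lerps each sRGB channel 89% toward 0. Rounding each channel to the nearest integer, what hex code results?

#000E0E

#008080 is rgb(0, 128, 128).
An 89% shade moves each channel 89% toward 0:
  R: 0 + 0.89×(0−0) = 0 + 0 = 0 → 0
  G: 128 + 0.89×(0−128) = 128 − 113.92 = 14.08 → 14
  B: 128 − 113.92 = 14.08 → 14
rgb(0, 14, 14) = #000E0E.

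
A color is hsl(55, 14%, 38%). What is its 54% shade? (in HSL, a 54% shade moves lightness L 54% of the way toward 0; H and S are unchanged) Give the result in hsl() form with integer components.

L moves 54% from 38 toward 0: 38 − 20.52 = 17.48 → 17.
H and S are unchanged.

hsl(55, 14%, 17%)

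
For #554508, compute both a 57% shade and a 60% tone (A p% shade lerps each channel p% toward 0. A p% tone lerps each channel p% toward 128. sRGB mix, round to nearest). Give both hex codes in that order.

#554508 is rgb(85, 69, 8).
57% shade:
  R: 85 − 48.45 = 36.55 → 37
  G: 69 + 0.57×(0−69) = 69 − 39.33 = 29.67 → 30
  B: 8 + 0.57×(0−8) = 8 − 4.56 = 3.44 → 3
  → #251e03
60% tone:
  R: 85 + 0.6×(128−85) = 85 + 25.8 = 110.8 → 111
  G: 69 + 0.6×(128−69) = 69 + 35.4 = 104.4 → 104
  B: 8 + 72 = 80 → 80
  → #6f6850

#251e03, #6f6850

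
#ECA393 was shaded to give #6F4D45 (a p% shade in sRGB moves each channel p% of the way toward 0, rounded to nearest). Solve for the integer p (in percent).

53%

#ECA393 is rgb(236, 163, 147); #6F4D45 is rgb(111, 77, 69).
On the R channel (widest range): 111 ≈ 236 + (p/100)(0 − 236), so p ≈ 100×(111 − 236)/(0 − 236) = -12500/-236 = 52.97.
p = 53 reproduces all three channels after rounding.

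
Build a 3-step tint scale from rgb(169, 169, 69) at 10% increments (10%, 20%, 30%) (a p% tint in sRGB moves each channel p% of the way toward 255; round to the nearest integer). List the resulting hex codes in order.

#b2b258, #baba6a, #c3c37d

10%: (169 + 8.6 = 177.6→178, 169 + 8.6 = 177.6→178, 69 + 18.6 = 87.6→88) → #b2b258
20%: (169 + 17.2 = 186.2→186, 169 + 17.2 = 186.2→186, 69 + 37.2 = 106.2→106) → #baba6a
30%: (169 + 25.8 = 194.8→195, 169 + 25.8 = 194.8→195, 69 + 55.8 = 124.8→125) → #c3c37d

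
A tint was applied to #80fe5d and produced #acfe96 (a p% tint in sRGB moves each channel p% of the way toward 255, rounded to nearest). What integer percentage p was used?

35%

#80fe5d is rgb(128, 254, 93); #acfe96 is rgb(172, 254, 150).
On the B channel (widest range): 150 ≈ 93 + (p/100)(255 − 93), so p ≈ 100×(150 − 93)/(255 − 93) = 5700/162 = 35.19.
p = 35 reproduces all three channels after rounding.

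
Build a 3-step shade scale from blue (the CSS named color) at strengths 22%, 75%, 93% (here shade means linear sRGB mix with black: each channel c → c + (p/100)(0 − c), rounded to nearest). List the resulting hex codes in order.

#0000C7, #000040, #000012

CSS blue is rgb(0, 0, 255).
22%: (0→0, 0→0, 255 − 56.1 = 198.9→199) → #0000C7
75%: (0→0, 0→0, 255 − 191.25 = 63.75→64) → #000040
93%: (0→0, 0→0, 255 − 237.15 = 17.85→18) → #000012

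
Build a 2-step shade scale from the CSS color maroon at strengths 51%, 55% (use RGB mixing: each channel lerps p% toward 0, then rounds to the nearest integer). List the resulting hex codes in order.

#3F0000, #3A0000

CSS maroon is rgb(128, 0, 0).
51%: (128 − 65.28 = 62.72→63, 0→0, 0→0) → #3F0000
55%: (128 − 70.4 = 57.6→58, 0→0, 0→0) → #3A0000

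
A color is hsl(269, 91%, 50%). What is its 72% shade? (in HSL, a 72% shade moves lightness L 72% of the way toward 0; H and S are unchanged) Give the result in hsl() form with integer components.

hsl(269, 91%, 14%)

L moves 72% from 50 toward 0: 50 − 36 = 14 → 14.
H and S are unchanged.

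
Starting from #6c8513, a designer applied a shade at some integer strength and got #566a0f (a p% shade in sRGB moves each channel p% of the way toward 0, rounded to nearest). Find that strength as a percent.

20%

#6c8513 is rgb(108, 133, 19); #566a0f is rgb(86, 106, 15).
On the G channel (widest range): 106 ≈ 133 + (p/100)(0 − 133), so p ≈ 100×(106 − 133)/(0 − 133) = -2700/-133 = 20.30.
p = 20 reproduces all three channels after rounding.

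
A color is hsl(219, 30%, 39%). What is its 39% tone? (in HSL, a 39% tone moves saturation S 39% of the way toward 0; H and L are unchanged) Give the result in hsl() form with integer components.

hsl(219, 18%, 39%)

S moves 39% from 30 toward 0: 30 − 11.7 = 18.3 → 18.
H and L are unchanged.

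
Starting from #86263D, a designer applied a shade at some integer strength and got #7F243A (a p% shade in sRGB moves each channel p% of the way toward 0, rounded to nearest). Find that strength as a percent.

#86263D is rgb(134, 38, 61); #7F243A is rgb(127, 36, 58).
On the R channel (widest range): 127 ≈ 134 + (p/100)(0 − 134), so p ≈ 100×(127 − 134)/(0 − 134) = -700/-134 = 5.22.
p = 5 reproduces all three channels after rounding.

5%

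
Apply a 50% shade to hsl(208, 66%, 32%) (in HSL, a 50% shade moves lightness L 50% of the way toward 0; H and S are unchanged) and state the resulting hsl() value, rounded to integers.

hsl(208, 66%, 16%)

L moves 50% from 32 toward 0: 32 − 16 = 16 → 16.
H and S are unchanged.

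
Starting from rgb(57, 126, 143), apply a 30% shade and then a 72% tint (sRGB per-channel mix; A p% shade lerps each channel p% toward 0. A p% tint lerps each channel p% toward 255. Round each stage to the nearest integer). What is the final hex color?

Per channel, c → c + 0.3(0 − c):
  R: 57 − 17.1 = 39.9 → 40
  G: 126 + 0.3×(0−126) = 126 − 37.8 = 88.2 → 88
  B: 143 − 42.9 = 100.1 → 100
After the shade: rgb(40, 88, 100) = #285864.
Lerp each channel 72% toward 255:
  R: 40 + 0.72×(255−40) = 40 + 154.8 = 194.8 → 195
  G: 88 + 0.72×(255−88) = 88 + 120.24 = 208.24 → 208
  B: 100 + 111.6 = 211.6 → 212
rgb(195, 208, 212) = #C3D0D4.

#C3D0D4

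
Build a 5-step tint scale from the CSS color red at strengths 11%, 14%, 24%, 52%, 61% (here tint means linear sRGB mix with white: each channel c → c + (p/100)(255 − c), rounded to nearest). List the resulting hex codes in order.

#ff1c1c, #ff2424, #ff3d3d, #ff8585, #ff9c9c

CSS red is rgb(255, 0, 0).
11%: (255→255, 0 + 28.05 = 28.05→28, 0 + 28.05 = 28.05→28) → #ff1c1c
14%: (255→255, 0 + 35.7 = 35.7→36, 0 + 35.7 = 35.7→36) → #ff2424
24%: (255→255, 0 + 61.2 = 61.2→61, 0 + 61.2 = 61.2→61) → #ff3d3d
52%: (255→255, 0 + 132.6 = 132.6→133, 0 + 132.6 = 132.6→133) → #ff8585
61%: (255→255, 0 + 155.55 = 155.55→156, 0 + 155.55 = 155.55→156) → #ff9c9c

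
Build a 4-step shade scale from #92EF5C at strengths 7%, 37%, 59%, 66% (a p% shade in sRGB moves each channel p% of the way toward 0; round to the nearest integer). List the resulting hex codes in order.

#88DE56, #5C973A, #3C6226, #32511F

#92EF5C is rgb(146, 239, 92).
7%: (146 − 10.22 = 135.78→136, 239 − 16.73 = 222.27→222, 92 − 6.44 = 85.56→86) → #88DE56
37%: (146 − 54.02 = 91.98→92, 239 − 88.43 = 150.57→151, 92 − 34.04 = 57.96→58) → #5C973A
59%: (146 − 86.14 = 59.86→60, 239 − 141.01 = 97.99→98, 92 − 54.28 = 37.72→38) → #3C6226
66%: (146 − 96.36 = 49.64→50, 239 − 157.74 = 81.26→81, 92 − 60.72 = 31.28→31) → #32511F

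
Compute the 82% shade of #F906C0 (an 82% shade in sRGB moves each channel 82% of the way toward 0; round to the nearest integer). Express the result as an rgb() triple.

#F906C0 is rgb(249, 6, 192).
Per channel, c → c + 0.82(0 − c):
  R: 249 + 0.82×(0−249) = 249 − 204.18 = 44.82 → 45
  G: 6 + 0.82×(0−6) = 6 − 4.92 = 1.08 → 1
  B: 192 + 0.82×(0−192) = 192 − 157.44 = 34.56 → 35

rgb(45, 1, 35)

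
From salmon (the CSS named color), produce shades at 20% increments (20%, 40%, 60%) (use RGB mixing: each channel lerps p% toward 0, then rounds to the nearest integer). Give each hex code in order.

CSS salmon is rgb(250, 128, 114).
20%: (250 − 50 = 200→200, 128 − 25.6 = 102.4→102, 114 − 22.8 = 91.2→91) → #c8665b
40%: (250 − 100 = 150→150, 128 − 51.2 = 76.8→77, 114 − 45.6 = 68.4→68) → #964d44
60%: (250 − 150 = 100→100, 128 − 76.8 = 51.2→51, 114 − 68.4 = 45.6→46) → #64332e

#c8665b, #964d44, #64332e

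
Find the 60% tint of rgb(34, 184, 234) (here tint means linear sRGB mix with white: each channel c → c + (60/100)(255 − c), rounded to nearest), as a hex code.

#A7E3F7

Per channel, c → c + 0.6(255 − c):
  R: 34 + 0.6×(255−34) = 34 + 132.6 = 166.6 → 167
  G: 184 + 0.6×(255−184) = 184 + 42.6 = 226.6 → 227
  B: 234 + 0.6×(255−234) = 234 + 12.6 = 246.6 → 247
rgb(167, 227, 247) = #A7E3F7.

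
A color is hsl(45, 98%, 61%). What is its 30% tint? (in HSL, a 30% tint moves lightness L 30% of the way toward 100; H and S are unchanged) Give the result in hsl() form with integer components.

hsl(45, 98%, 73%)

L moves 30% from 61 toward 100: 61 + 11.7 = 72.7 → 73.
H and S are unchanged.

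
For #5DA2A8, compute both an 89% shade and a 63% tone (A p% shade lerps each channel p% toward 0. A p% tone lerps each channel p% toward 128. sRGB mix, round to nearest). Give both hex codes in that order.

#0A1212, #738D8F

#5DA2A8 is rgb(93, 162, 168).
89% shade:
  R: 93 + 0.89×(0−93) = 93 − 82.77 = 10.23 → 10
  G: 162 + 0.89×(0−162) = 162 − 144.18 = 17.82 → 18
  B: 168 + 0.89×(0−168) = 168 − 149.52 = 18.48 → 18
  → #0A1212
63% tone:
  R: 93 + 0.63×(128−93) = 93 + 22.05 = 115.05 → 115
  G: 162 + 0.63×(128−162) = 162 − 21.42 = 140.58 → 141
  B: 168 + 0.63×(128−168) = 168 − 25.2 = 142.8 → 143
  → #738D8F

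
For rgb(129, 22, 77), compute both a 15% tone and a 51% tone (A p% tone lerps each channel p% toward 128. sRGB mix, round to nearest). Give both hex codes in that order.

15% tone:
  R: 129 + 0.15×(128−129) = 129 − 0.15 = 128.85 → 129
  G: 22 + 15.9 = 37.9 → 38
  B: 77 + 0.15×(128−77) = 77 + 7.65 = 84.65 → 85
  → #812655
51% tone:
  R: 129 − 0.51 = 128.49 → 128
  G: 22 + 54.06 = 76.06 → 76
  B: 77 + 0.51×(128−77) = 77 + 26.01 = 103.01 → 103
  → #804c67

#812655, #804c67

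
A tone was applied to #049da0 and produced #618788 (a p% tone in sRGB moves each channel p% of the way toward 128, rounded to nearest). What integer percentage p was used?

75%

#049da0 is rgb(4, 157, 160); #618788 is rgb(97, 135, 136).
On the R channel (widest range): 97 ≈ 4 + (p/100)(128 − 4), so p ≈ 100×(97 − 4)/(128 − 4) = 9300/124 = 75.00.
p = 75 reproduces all three channels after rounding.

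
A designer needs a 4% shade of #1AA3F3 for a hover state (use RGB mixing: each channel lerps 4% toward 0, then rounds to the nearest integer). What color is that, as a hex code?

#199CE9

#1AA3F3 is rgb(26, 163, 243).
Lerp each channel 4% toward 0:
  R: 26 + 0.04×(0−26) = 26 − 1.04 = 24.96 → 25
  G: 163 − 6.52 = 156.48 → 156
  B: 243 + 0.04×(0−243) = 243 − 9.72 = 233.28 → 233
rgb(25, 156, 233) = #199CE9.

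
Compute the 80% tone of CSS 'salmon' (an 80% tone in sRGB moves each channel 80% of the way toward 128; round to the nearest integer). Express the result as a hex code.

CSS salmon is rgb(250, 128, 114).
Per channel, c → c + 0.8(128 − c):
  R: 250 + 0.8×(128−250) = 250 − 97.6 = 152.4 → 152
  G: 128 + 0.8×(128−128) = 128 + 0 = 128 → 128
  B: 114 + 0.8×(128−114) = 114 + 11.2 = 125.2 → 125
rgb(152, 128, 125) = #98807D.

#98807D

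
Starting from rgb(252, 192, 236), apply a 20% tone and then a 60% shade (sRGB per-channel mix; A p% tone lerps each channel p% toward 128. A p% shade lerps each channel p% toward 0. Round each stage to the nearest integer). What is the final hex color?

Per channel, c → c + 0.2(128 − c):
  R: 252 + 0.2×(128−252) = 252 − 24.8 = 227.2 → 227
  G: 192 + 0.2×(128−192) = 192 − 12.8 = 179.2 → 179
  B: 236 + 0.2×(128−236) = 236 − 21.6 = 214.4 → 214
After the tone: rgb(227, 179, 214) = #E3B3D6.
A 60% shade moves each channel 60% toward 0:
  R: 227 + 0.6×(0−227) = 227 − 136.2 = 90.8 → 91
  G: 179 + 0.6×(0−179) = 179 − 107.4 = 71.6 → 72
  B: 214 + 0.6×(0−214) = 214 − 128.4 = 85.6 → 86
rgb(91, 72, 86) = #5B4856.

#5B4856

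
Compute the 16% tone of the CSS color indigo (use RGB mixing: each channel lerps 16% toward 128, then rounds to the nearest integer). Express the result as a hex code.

#531482

CSS indigo is rgb(75, 0, 130).
Per channel, c → c + 0.16(128 − c):
  R: 75 + 8.48 = 83.48 → 83
  G: 0 + 20.48 = 20.48 → 20
  B: 130 − 0.32 = 129.68 → 130
rgb(83, 20, 130) = #531482.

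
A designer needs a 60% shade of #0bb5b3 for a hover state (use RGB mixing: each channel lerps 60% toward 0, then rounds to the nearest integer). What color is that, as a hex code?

#0bb5b3 is rgb(11, 181, 179).
Lerp each channel 60% toward 0:
  R: 11 + 0.6×(0−11) = 11 − 6.6 = 4.4 → 4
  G: 181 + 0.6×(0−181) = 181 − 108.6 = 72.4 → 72
  B: 179 − 107.4 = 71.6 → 72
rgb(4, 72, 72) = #044848.

#044848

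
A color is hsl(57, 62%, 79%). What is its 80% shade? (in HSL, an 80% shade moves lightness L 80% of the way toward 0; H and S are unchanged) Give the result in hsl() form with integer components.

L moves 80% from 79 toward 0: 79 − 63.2 = 15.8 → 16.
H and S are unchanged.

hsl(57, 62%, 16%)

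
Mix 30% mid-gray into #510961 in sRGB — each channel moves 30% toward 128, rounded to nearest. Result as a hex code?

#510961 is rgb(81, 9, 97).
Per channel, c → c + 0.3(128 − c):
  R: 81 + 0.3×(128−81) = 81 + 14.1 = 95.1 → 95
  G: 9 + 35.7 = 44.7 → 45
  B: 97 + 9.3 = 106.3 → 106
rgb(95, 45, 106) = #5f2d6a.

#5f2d6a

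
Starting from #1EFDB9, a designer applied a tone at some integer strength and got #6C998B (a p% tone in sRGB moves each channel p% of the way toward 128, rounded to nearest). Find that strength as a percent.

80%

#1EFDB9 is rgb(30, 253, 185); #6C998B is rgb(108, 153, 139).
On the G channel (widest range): 153 ≈ 253 + (p/100)(128 − 253), so p ≈ 100×(153 − 253)/(128 − 253) = -10000/-125 = 80.00.
p = 80 reproduces all three channels after rounding.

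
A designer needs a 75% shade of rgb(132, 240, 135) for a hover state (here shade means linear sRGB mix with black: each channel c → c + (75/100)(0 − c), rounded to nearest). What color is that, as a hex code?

#213C22

Lerp each channel 75% toward 0:
  R: 132 + 0.75×(0−132) = 132 − 99 = 33 → 33
  G: 240 − 180 = 60 → 60
  B: 135 + 0.75×(0−135) = 135 − 101.25 = 33.75 → 34
rgb(33, 60, 34) = #213C22.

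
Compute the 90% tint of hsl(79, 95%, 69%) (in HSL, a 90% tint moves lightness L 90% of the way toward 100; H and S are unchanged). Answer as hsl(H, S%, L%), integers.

hsl(79, 95%, 97%)

L moves 90% from 69 toward 100: 69 + 27.9 = 96.9 → 97.
H and S are unchanged.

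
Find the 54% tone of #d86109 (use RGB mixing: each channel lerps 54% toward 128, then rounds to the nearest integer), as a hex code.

#d86109 is rgb(216, 97, 9).
A 54% tone moves each channel 54% toward 128:
  R: 216 − 47.52 = 168.48 → 168
  G: 97 + 0.54×(128−97) = 97 + 16.74 = 113.74 → 114
  B: 9 + 64.26 = 73.26 → 73
rgb(168, 114, 73) = #a87249.

#a87249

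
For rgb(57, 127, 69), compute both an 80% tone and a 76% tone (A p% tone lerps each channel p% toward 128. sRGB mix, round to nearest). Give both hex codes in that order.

#728074, #6F8072

80% tone:
  R: 57 + 0.8×(128−57) = 57 + 56.8 = 113.8 → 114
  G: 127 + 0.8×(128−127) = 127 + 0.8 = 127.8 → 128
  B: 69 + 0.8×(128−69) = 69 + 47.2 = 116.2 → 116
  → #728074
76% tone:
  R: 57 + 53.96 = 110.96 → 111
  G: 127 + 0.76 = 127.76 → 128
  B: 69 + 44.84 = 113.84 → 114
  → #6F8072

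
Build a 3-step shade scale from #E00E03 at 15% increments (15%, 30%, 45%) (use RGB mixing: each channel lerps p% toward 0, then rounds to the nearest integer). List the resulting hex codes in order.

#E00E03 is rgb(224, 14, 3).
15%: (224 − 33.6 = 190.4→190, 14 − 2.1 = 11.9→12, 3→3) → #BE0C03
30%: (224 − 67.2 = 156.8→157, 14 − 4.2 = 9.8→10, 3 − 0.9 = 2.1→2) → #9D0A02
45%: (224 − 100.8 = 123.2→123, 14 − 6.3 = 7.7→8, 3 − 1.35 = 1.65→2) → #7B0802

#BE0C03, #9D0A02, #7B0802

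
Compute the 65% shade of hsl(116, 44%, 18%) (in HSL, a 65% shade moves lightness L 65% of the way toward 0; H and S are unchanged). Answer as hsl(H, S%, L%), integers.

L moves 65% from 18 toward 0: 18 − 11.7 = 6.3 → 6.
H and S are unchanged.

hsl(116, 44%, 6%)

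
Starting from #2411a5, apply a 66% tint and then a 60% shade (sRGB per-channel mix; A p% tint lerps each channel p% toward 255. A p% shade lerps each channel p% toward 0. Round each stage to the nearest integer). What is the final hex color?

#48465a

#2411a5 is rgb(36, 17, 165).
Lerp each channel 66% toward 255:
  R: 36 + 0.66×(255−36) = 36 + 144.54 = 180.54 → 181
  G: 17 + 0.66×(255−17) = 17 + 157.08 = 174.08 → 174
  B: 165 + 0.66×(255−165) = 165 + 59.4 = 224.4 → 224
After the tint: rgb(181, 174, 224) = #b5aee0.
Per channel, c → c + 0.6(0 − c):
  R: 181 + 0.6×(0−181) = 181 − 108.6 = 72.4 → 72
  G: 174 + 0.6×(0−174) = 174 − 104.4 = 69.6 → 70
  B: 224 − 134.4 = 89.6 → 90
rgb(72, 70, 90) = #48465a.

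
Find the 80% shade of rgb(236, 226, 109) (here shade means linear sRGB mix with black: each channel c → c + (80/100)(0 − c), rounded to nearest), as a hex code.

#2f2d16

An 80% shade moves each channel 80% toward 0:
  R: 236 + 0.8×(0−236) = 236 − 188.8 = 47.2 → 47
  G: 226 + 0.8×(0−226) = 226 − 180.8 = 45.2 → 45
  B: 109 + 0.8×(0−109) = 109 − 87.2 = 21.8 → 22
rgb(47, 45, 22) = #2f2d16.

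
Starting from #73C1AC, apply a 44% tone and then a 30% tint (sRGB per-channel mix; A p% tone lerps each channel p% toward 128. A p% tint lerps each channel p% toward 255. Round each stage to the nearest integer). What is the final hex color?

#A1BFB8

#73C1AC is rgb(115, 193, 172).
Lerp each channel 44% toward 128:
  R: 115 + 0.44×(128−115) = 115 + 5.72 = 120.72 → 121
  G: 193 + 0.44×(128−193) = 193 − 28.6 = 164.4 → 164
  B: 172 + 0.44×(128−172) = 172 − 19.36 = 152.64 → 153
After the tone: rgb(121, 164, 153) = #79A499.
A 30% tint moves each channel 30% toward 255:
  R: 121 + 0.3×(255−121) = 121 + 40.2 = 161.2 → 161
  G: 164 + 27.3 = 191.3 → 191
  B: 153 + 0.3×(255−153) = 153 + 30.6 = 183.6 → 184
rgb(161, 191, 184) = #A1BFB8.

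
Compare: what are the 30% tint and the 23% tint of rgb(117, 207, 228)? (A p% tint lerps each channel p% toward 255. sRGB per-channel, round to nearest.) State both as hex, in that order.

30% tint:
  R: 117 + 0.3×(255−117) = 117 + 41.4 = 158.4 → 158
  G: 207 + 0.3×(255−207) = 207 + 14.4 = 221.4 → 221
  B: 228 + 0.3×(255−228) = 228 + 8.1 = 236.1 → 236
  → #9EDDEC
23% tint:
  R: 117 + 31.74 = 148.74 → 149
  G: 207 + 11.04 = 218.04 → 218
  B: 228 + 6.21 = 234.21 → 234
  → #95DAEA

#9EDDEC, #95DAEA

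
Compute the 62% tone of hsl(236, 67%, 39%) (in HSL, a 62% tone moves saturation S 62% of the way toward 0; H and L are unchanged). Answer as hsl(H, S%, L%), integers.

S moves 62% from 67 toward 0: 67 − 41.54 = 25.46 → 25.
H and L are unchanged.

hsl(236, 25%, 39%)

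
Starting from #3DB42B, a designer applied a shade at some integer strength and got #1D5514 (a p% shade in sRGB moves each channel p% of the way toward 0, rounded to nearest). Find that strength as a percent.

#3DB42B is rgb(61, 180, 43); #1D5514 is rgb(29, 85, 20).
On the G channel (widest range): 85 ≈ 180 + (p/100)(0 − 180), so p ≈ 100×(85 − 180)/(0 − 180) = -9500/-180 = 52.78.
p = 53 reproduces all three channels after rounding.

53%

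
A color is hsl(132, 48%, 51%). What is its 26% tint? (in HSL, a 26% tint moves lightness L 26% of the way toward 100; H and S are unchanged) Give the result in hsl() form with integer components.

L moves 26% from 51 toward 100: 51 + 12.74 = 63.74 → 64.
H and S are unchanged.

hsl(132, 48%, 64%)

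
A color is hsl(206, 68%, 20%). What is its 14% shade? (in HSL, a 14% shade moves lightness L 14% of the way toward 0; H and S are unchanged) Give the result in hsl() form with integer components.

L moves 14% from 20 toward 0: 20 − 2.8 = 17.2 → 17.
H and S are unchanged.

hsl(206, 68%, 17%)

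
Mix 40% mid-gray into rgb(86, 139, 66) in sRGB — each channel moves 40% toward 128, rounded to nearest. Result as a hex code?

#67875b

A 40% tone moves each channel 40% toward 128:
  R: 86 + 0.4×(128−86) = 86 + 16.8 = 102.8 → 103
  G: 139 + 0.4×(128−139) = 139 − 4.4 = 134.6 → 135
  B: 66 + 24.8 = 90.8 → 91
rgb(103, 135, 91) = #67875b.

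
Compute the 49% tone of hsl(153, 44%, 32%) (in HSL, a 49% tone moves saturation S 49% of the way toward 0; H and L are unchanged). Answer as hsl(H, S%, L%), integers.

S moves 49% from 44 toward 0: 44 − 21.56 = 22.44 → 22.
H and L are unchanged.

hsl(153, 22%, 32%)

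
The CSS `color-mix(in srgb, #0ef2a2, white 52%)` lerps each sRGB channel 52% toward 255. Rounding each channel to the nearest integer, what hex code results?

#0ef2a2 is rgb(14, 242, 162).
Per channel, c → c + 0.52(255 − c):
  R: 14 + 0.52×(255−14) = 14 + 125.32 = 139.32 → 139
  G: 242 + 0.52×(255−242) = 242 + 6.76 = 248.76 → 249
  B: 162 + 48.36 = 210.36 → 210
rgb(139, 249, 210) = #8bf9d2.

#8bf9d2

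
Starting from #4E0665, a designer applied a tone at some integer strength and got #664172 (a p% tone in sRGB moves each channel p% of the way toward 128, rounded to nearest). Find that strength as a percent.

48%

#4E0665 is rgb(78, 6, 101); #664172 is rgb(102, 65, 114).
On the G channel (widest range): 65 ≈ 6 + (p/100)(128 − 6), so p ≈ 100×(65 − 6)/(128 − 6) = 5900/122 = 48.36.
p = 48 reproduces all three channels after rounding.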